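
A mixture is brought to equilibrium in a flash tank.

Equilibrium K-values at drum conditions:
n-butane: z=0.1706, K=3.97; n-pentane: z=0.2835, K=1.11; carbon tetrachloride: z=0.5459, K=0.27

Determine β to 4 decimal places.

β = 0.0933

Newton iteration, β⁰ = 0.5:
  β = 0.5000: g = -0.39411, g' = -0.9682 → β = 0.0930
  β = 0.0930: g = 0.00042, g' = -1.2623 → β = 0.0933
Converged at β = 0.0933.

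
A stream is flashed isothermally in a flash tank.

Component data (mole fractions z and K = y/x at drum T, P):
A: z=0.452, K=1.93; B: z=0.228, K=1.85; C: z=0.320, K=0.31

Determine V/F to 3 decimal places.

V/F = 0.631

Newton–Raphson from V/F = 0.5:
  V/F = 0.500: g = 0.0858, g' = -0.618 → V/F = 0.639
  V/F = 0.639: g = -0.0055, g' = -0.710 → V/F = 0.631
Converged at V/F = 0.631.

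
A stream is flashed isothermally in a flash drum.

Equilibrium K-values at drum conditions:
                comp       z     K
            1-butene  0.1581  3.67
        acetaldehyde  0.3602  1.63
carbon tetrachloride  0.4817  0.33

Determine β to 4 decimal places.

Let β = V/F and solve Σ zᵢ(Kᵢ−1)/(1+β(Kᵢ−1)) = 0.
Feasibility: ΣzᵢKᵢ = 1.3263, Σzᵢ/Kᵢ = 1.7238 — both > 1, two phases present.
Newton–Raphson from β = 0.64:
  β = 0.6400: g = -0.24746, g' = -0.8890 → β = 0.3616
  β = 0.3616: g = -0.02636, g' = -0.7632 → β = 0.3271
  β = 0.3271: g = 0.00017, g' = -0.7741 → β = 0.3273
Converged at β = 0.3273.

β = 0.3273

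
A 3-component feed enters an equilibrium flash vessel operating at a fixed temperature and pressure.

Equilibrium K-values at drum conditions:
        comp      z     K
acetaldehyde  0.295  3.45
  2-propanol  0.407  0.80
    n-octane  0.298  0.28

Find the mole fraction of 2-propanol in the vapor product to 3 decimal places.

y_2-propanol = 0.351

Let ψ = V/F and solve Σ zᵢ(Kᵢ−1)/(1+ψ(Kᵢ−1)) = 0.
Check two-phase: ΣzᵢKᵢ = 1.427 > 1 and Σzᵢ/Kᵢ = 1.659 > 1, so g(0) = 0.427 > 0 and g(1) = -0.659 < 0.
Newton–Raphson from ψ = 0.63:
  ψ = 0.630: g = -0.2017, g' = -0.812 → ψ = 0.382
  ψ = 0.382: g = -0.0106, g' = -0.786 → ψ = 0.368
Converged at ψ = 0.368.
Compositions from xᵢ = zᵢ/(1+ψ(Kᵢ−1)), yᵢ = Kᵢxᵢ:
  acetaldehyde: x = 0.155, y = 0.535
  2-propanol: x = 0.439, y = 0.351
  n-octane: x = 0.406, y = 0.114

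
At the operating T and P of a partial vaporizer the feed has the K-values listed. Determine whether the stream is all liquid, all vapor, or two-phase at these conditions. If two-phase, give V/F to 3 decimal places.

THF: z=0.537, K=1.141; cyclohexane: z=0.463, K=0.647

all liquid

ΣzᵢKᵢ = 0.912; Σzᵢ/Kᵢ = 1.186.
Since ΣzᵢKᵢ < 1 the mixture is below its bubble point — single liquid phase.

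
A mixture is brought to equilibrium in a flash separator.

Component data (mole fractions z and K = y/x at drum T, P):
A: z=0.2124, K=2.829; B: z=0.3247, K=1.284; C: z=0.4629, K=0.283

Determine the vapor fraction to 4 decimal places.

Let ψ = V/F and solve Σ zᵢ(Kᵢ−1)/(1+ψ(Kᵢ−1)) = 0.
Feasibility: ΣzᵢKᵢ = 1.1488, Σzᵢ/Kᵢ = 1.9637 — both > 1, two phases present.
Newton–Raphson from ψ = 0.5:
  ψ = 0.5000: g = -0.23372, g' = -0.7922 → ψ = 0.2050
  ψ = 0.2050: g = -0.01939, g' = -0.7263 → ψ = 0.1783
  ψ = 0.1783: g = 0.00018, g' = -0.7406 → ψ = 0.1785
Converged at ψ = 0.1785.

ψ = 0.1785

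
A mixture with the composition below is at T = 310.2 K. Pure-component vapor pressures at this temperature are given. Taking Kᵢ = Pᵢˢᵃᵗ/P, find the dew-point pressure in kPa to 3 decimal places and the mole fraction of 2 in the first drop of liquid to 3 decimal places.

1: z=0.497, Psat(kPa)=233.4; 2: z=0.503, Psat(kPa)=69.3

Pdew = 106.522 kPa, x_2 = 0.773

At the dew point ψ → 1, so Σzᵢ/Kᵢ = 1 with Kᵢ = Pᵢˢᵃᵗ/P ⇒ 1/P = Σzᵢ/Pᵢˢᵃᵗ.
1/P = 0.497/233.4 + 0.503/69.3 = 0.009388 ⇒ P = 106.522 kPa
xᵢ = zᵢP/Pᵢˢᵃᵗ ⇒ x_2 = 0.503·106.522/69.3 = 0.773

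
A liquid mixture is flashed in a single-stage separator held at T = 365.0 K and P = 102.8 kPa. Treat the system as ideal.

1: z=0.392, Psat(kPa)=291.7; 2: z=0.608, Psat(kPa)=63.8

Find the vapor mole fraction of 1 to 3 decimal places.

Raoult's law: Kᵢ = Pᵢˢᵃᵗ/P = Pᵢˢᵃᵗ/102.8.
  K_1 = 291.7/102.8 = 2.83755, K_2 = 63.8/102.8 = 0.62062
Let ψ = V/F and solve Σ zᵢ(Kᵢ−1)/(1+ψ(Kᵢ−1)) = 0.
Feasibility: ΣzᵢKᵢ = 1.490, Σzᵢ/Kᵢ = 1.118 — both > 1, two phases present.
Iterate (Newton) starting at ψ = 0.5:
  ψ = 0.500: g = 0.0907, g' = -0.493 → ψ = 0.684
  ψ = 0.684: g = 0.0076, g' = -0.419 → ψ = 0.702
Converged at ψ = 0.702.
Compositions from xᵢ = zᵢ/(1+ψ(Kᵢ−1)), yᵢ = Kᵢxᵢ:
  1: x = 0.171, y = 0.486
  2: x = 0.829, y = 0.514

y_1 = 0.486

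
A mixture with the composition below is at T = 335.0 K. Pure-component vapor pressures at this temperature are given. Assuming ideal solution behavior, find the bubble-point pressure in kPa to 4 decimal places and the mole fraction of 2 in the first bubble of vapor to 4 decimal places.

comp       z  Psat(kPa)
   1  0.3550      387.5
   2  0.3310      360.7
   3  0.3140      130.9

Pbub = 298.0568 kPa, y_2 = 0.4006

At the bubble point ψ → 0, so ΣzᵢKᵢ = 1 with Kᵢ = Pᵢˢᵃᵗ/P ⇒ P = ΣzᵢPᵢˢᵃᵗ.
P = 0.3550·387.5 + 0.3310·360.7 + 0.3140·130.9 = 298.0568 kPa
yᵢ = zᵢPᵢˢᵃᵗ/P ⇒ y_2 = 0.3310·360.7/298.0568 = 0.4006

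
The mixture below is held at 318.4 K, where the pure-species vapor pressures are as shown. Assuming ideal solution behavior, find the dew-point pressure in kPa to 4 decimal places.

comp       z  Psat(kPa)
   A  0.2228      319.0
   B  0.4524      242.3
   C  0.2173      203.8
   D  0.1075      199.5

Pdew = 239.7720 kPa

At the dew point ψ → 1, so Σzᵢ/Kᵢ = 1 with Kᵢ = Pᵢˢᵃᵗ/P ⇒ 1/P = Σzᵢ/Pᵢˢᵃᵗ.
1/P = 0.2228/319.0 + 0.4524/242.3 + 0.2173/203.8 + 0.1075/199.5 = 0.0041706 ⇒ P = 239.7720 kPa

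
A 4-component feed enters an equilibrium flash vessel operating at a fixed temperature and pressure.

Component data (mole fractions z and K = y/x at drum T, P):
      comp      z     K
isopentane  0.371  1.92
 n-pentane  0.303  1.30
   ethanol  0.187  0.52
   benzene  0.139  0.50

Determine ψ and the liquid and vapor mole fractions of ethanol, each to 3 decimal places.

ψ = 0.825, x_ethanol = 0.310, y_ethanol = 0.161

Material balance + equilibrium reduce to Σ zᵢ(Kᵢ−1)/(1+ψ(Kᵢ−1)) = 0.
Feasibility: ΣzᵢKᵢ = 1.273, Σzᵢ/Kᵢ = 1.064 — both > 1, two phases present.
Newton–Raphson from ψ = 0.67:
  ψ = 0.670: g = 0.0500, g' = -0.311 → ψ = 0.831
  ψ = 0.831: g = -0.0019, g' = -0.339 → ψ = 0.825
Converged at ψ = 0.825.
Compositions from xᵢ = zᵢ/(1+ψ(Kᵢ−1)), yᵢ = Kᵢxᵢ:
  isopentane: x = 0.211, y = 0.405
  n-pentane: x = 0.243, y = 0.316
  ethanol: x = 0.310, y = 0.161
  benzene: x = 0.237, y = 0.118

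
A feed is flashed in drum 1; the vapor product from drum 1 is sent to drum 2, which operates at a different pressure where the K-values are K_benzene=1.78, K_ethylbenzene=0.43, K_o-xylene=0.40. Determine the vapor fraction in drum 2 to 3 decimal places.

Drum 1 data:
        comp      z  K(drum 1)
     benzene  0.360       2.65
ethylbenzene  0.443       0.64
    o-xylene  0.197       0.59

Drum 1:
Let ψ₁ = V/F and solve Σ zᵢ(Kᵢ−1)/(1+ψ₁(Kᵢ−1)) = 0.
Check two-phase: ΣzᵢKᵢ = 1.354 > 1 and Σzᵢ/Kᵢ = 1.162 > 1, so g(0) = 0.354 > 0 and g(1) = -0.162 < 0.
Iterate (Newton) starting at ψ₁ = 0.5:
  ψ₁ = 0.500: g = 0.0294, g' = -0.432 → ψ₁ = 0.568
  ψ₁ = 0.568: g = 0.0009, g' = -0.408 → ψ₁ = 0.570
Converged at ψ₁ = 0.570.
Drum-1 compositions:
  benzene: x = 0.185, y = 0.492
  ethylbenzene: x = 0.557, y = 0.357
  o-xylene: x = 0.257, y = 0.152
Drum-2 feed = drum-1 vapor: z₂ = (0.4916, 0.3567, 0.1517).
Drum 2:
Rachford–Rice: g(ψ₂) = Σ zᵢ(Kᵢ−1)/(1+ψ₂(Kᵢ−1)) = 0.
Check two-phase: ΣzᵢKᵢ = 1.089 > 1 and Σzᵢ/Kᵢ = 1.485 > 1, so g(0) = 0.089 > 0 and g(1) = -0.485 < 0.
Newton–Raphson from ψ₂ = 0.5:
  ψ₂ = 0.500: g = -0.1386, g' = -0.493 → ψ₂ = 0.219
  ψ₂ = 0.219: g = -0.0096, g' = -0.442 → ψ₂ = 0.197
Converged at ψ₂ = 0.197.
  benzene: x = 0.426, y = 0.758
  ethylbenzene: x = 0.402, y = 0.173
  o-xylene: x = 0.172, y = 0.069

V/F (drum 2) = 0.197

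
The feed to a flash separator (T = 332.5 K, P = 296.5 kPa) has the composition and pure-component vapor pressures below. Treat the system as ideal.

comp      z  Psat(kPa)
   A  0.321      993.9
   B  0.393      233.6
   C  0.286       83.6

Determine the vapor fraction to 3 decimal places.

Raoult's law: Kᵢ = Pᵢˢᵃᵗ/P = Pᵢˢᵃᵗ/296.5.
  K_A = 993.9/296.5 = 3.35211, K_B = 233.6/296.5 = 0.78786, K_C = 83.6/296.5 = 0.28196
Material balance + equilibrium reduce to Σ zᵢ(Kᵢ−1)/(1+ψ(Kᵢ−1)) = 0.
Check two-phase: ΣzᵢKᵢ = 1.466 > 1 and Σzᵢ/Kᵢ = 1.609 > 1, so g(0) = 0.466 > 0 and g(1) = -0.609 < 0.
Iterate (Newton) starting at ψ = 0.64:
  ψ = 0.640: g = -0.1751, g' = -0.811 → ψ = 0.424
  ψ = 0.424: g = -0.0090, g' = -0.771 → ψ = 0.413
Converged at ψ = 0.413.

ψ = 0.413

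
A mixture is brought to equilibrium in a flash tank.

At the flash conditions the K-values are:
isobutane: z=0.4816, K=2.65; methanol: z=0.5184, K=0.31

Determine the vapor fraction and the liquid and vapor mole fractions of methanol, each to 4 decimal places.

Binary case is linear: z₁(K₁−1)(1+ψ(K₂−1)) + z₂(K₂−1)(1+ψ(K₁−1)) = 0
⇒ ψ = [z₁(K₁−1)+z₂(K₂−1)] / [−(K₁−1)(K₂−1)] = 0.43694/1.13850 = 0.3838
Compositions from xᵢ = zᵢ/(1+ψ(Kᵢ−1)), yᵢ = Kᵢxᵢ:
  isobutane: x = 0.2949, y = 0.7814
  methanol: x = 0.7051, y = 0.2186

ψ = 0.3838, x_methanol = 0.7051, y_methanol = 0.2186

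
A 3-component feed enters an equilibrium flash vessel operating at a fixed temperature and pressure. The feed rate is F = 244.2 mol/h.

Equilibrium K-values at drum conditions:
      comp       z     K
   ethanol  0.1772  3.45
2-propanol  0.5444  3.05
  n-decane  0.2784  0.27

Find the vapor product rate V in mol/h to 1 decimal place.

Let ψ = V/F and solve Σ zᵢ(Kᵢ−1)/(1+ψ(Kᵢ−1)) = 0.
g(0) = ΣzᵢKᵢ − 1 = 1.3469 and g(1) = 1 − Σzᵢ/Kᵢ = -0.2610, so a root lies in (0, 1).
Newton–Raphson from ψ = 0.5:
  ψ = 0.5000: g = 0.42619, g' = -1.1407 → ψ = 0.8736
  ψ = 0.8736: g = -0.02289, g' = -1.5321 → ψ = 0.8587
  ψ = 0.8587: g = -0.00043, g' = -1.4761 → ψ = 0.8584
Converged at ψ = 0.8584.
Then V = ψ·F = 0.8584·244.2 = 209.6 mol/h and L = F − V = 34.6 mol/h.

V = 209.6 mol/h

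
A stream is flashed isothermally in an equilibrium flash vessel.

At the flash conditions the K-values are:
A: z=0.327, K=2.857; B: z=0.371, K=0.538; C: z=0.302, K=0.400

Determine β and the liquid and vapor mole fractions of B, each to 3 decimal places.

Rachford–Rice: g(β) = Σ zᵢ(Kᵢ−1)/(1+β(Kᵢ−1)) = 0.
g(0) = ΣzᵢKᵢ − 1 = 0.255 and g(1) = 1 − Σzᵢ/Kᵢ = -0.559, so a root lies in (0, 1).
Newton–Raphson from β = 0.6:
  β = 0.600: g = -0.2330, g' = -0.669 → β = 0.252
  β = 0.252: g = 0.0063, g' = -0.776 → β = 0.260
Converged at β = 0.260.
Compositions from xᵢ = zᵢ/(1+β(Kᵢ−1)), yᵢ = Kᵢxᵢ:
  A: x = 0.221, y = 0.630
  B: x = 0.422, y = 0.227
  C: x = 0.358, y = 0.143

β = 0.260, x_B = 0.422, y_B = 0.227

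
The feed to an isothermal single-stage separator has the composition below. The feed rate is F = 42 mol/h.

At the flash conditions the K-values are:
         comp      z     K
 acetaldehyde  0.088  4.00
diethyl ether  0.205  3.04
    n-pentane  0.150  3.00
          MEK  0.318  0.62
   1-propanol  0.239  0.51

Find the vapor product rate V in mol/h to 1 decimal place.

V = 32.5 mol/h

Newton–Raphson from ψ = 0.42:
  ψ = 0.420: g = 0.2138, g' = -0.736 → ψ = 0.711
  ψ = 0.711: g = 0.0337, g' = -0.547 → ψ = 0.772
  ψ = 0.772: g = 0.0004, g' = -0.534 → ψ = 0.773
Converged at ψ = 0.773.
Then V = ψ·F = 0.7731·42 = 32.5 mol/h and L = F − V = 9.5 mol/h.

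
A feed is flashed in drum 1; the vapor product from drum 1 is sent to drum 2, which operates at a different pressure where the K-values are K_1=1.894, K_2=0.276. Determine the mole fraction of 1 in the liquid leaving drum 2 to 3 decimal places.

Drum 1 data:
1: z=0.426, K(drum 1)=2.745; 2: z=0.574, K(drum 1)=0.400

Drum 1:
Material balance + equilibrium reduce to Σ zᵢ(Kᵢ−1)/(1+ψ₁(Kᵢ−1)) = 0.
Feasibility: ΣzᵢKᵢ = 1.399, Σzᵢ/Kᵢ = 1.590 — both > 1, two phases present.
Binary case is linear: z₁(K₁−1)(1+ψ₁(K₂−1)) + z₂(K₂−1)(1+ψ₁(K₁−1)) = 0
⇒ ψ₁ = [z₁(K₁−1)+z₂(K₂−1)] / [−(K₁−1)(K₂−1)] = 0.3990/1.0470 = 0.381
Drum-1 compositions:
  1: x = 0.256, y = 0.702
  2: x = 0.744, y = 0.298
Drum-2 feed = drum-1 vapor: z₂ = (0.7023, 0.2977).
Drum 2:
Let ψ₂ = V/F and solve Σ zᵢ(Kᵢ−1)/(1+ψ₂(Kᵢ−1)) = 0.
Feasibility: ΣzᵢKᵢ = 1.412, Σzᵢ/Kᵢ = 1.449 — both > 1, two phases present.
Iterate (Newton) starting at ψ₂ = 0.5:
  ψ₂ = 0.500: g = 0.0962, g' = -0.651 → ψ₂ = 0.648
  ψ₂ = 0.648: g = -0.0081, g' = -0.778 → ψ₂ = 0.637
Converged at ψ₂ = 0.637.
  1: x = 0.447, y = 0.848
  2: x = 0.553, y = 0.152

x_1 (drum 2) = 0.447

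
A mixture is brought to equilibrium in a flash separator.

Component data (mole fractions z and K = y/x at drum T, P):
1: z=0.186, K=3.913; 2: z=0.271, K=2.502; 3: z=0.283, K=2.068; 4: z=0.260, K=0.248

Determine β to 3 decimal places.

Material balance + equilibrium reduce to Σ zᵢ(Kᵢ−1)/(1+β(Kᵢ−1)) = 0.
g(0) = ΣzᵢKᵢ − 1 = 1.056 and g(1) = 1 − Σzᵢ/Kᵢ = -0.341, so a root lies in (0, 1).
Newton iteration, β⁰ = 0.5:
  β = 0.500: g = 0.3367, g' = -0.976 → β = 0.845
  β = 0.845: g = -0.0417, g' = -1.446 → β = 0.816
  β = 0.816: g = -0.0016, g' = -1.340 → β = 0.815
Converged at β = 0.815.

β = 0.815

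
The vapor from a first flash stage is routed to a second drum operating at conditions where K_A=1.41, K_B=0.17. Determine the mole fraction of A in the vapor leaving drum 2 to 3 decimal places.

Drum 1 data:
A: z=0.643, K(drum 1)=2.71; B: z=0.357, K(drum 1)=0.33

y_A (drum 2) = 0.944

Drum 1:
Iterate (Newton) starting at ψ₁ = 0.5:
  ψ₁ = 0.500: g = 0.2331, g' = -0.909 → ψ₁ = 0.756
  ψ₁ = 0.756: g = -0.0056, g' = -1.016 → ψ₁ = 0.751
Converged at ψ₁ = 0.751.
Drum-1 compositions:
  A: x = 0.282, y = 0.763
  B: x = 0.718, y = 0.237
Drum-2 feed = drum-1 vapor: z₂ = (0.7629, 0.2371).
Drum 2:
Newton iteration, ψ₂⁰ = 0.55:
  ψ₂ = 0.550: g = -0.1069, g' = -0.638 → ψ₂ = 0.383
  ψ₂ = 0.383: g = -0.0180, g' = -0.447 → ψ₂ = 0.342
  ψ₂ = 0.342: g = -0.0006, g' = -0.417 → ψ₂ = 0.341
Converged at ψ₂ = 0.341.
  A: x = 0.669, y = 0.944
  B: x = 0.331, y = 0.056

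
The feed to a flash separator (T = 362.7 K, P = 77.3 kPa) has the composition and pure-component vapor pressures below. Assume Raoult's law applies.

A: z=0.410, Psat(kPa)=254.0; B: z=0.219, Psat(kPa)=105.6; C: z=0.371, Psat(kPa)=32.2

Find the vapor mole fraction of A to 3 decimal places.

Raoult's law: Kᵢ = Pᵢˢᵃᵗ/P = Pᵢˢᵃᵗ/77.3.
  K_A = 254.0/77.3 = 3.28590, K_B = 105.6/77.3 = 1.36611, K_C = 32.2/77.3 = 0.41656
Rachford–Rice: g(ψ) = Σ zᵢ(Kᵢ−1)/(1+ψ(Kᵢ−1)) = 0.
Feasibility: ΣzᵢKᵢ = 1.801, Σzᵢ/Kᵢ = 1.176 — both > 1, two phases present.
Iterate (Newton) starting at ψ = 0.37:
  ψ = 0.370: g = 0.3023, g' = -0.857 → ψ = 0.723
  ψ = 0.723: g = 0.0425, g' = -0.701 → ψ = 0.783
Converged at ψ = 0.783.
Compositions from xᵢ = zᵢ/(1+ψ(Kᵢ−1)), yᵢ = Kᵢxᵢ:
  A: x = 0.147, y = 0.483
  B: x = 0.170, y = 0.233
  C: x = 0.683, y = 0.284

y_A = 0.483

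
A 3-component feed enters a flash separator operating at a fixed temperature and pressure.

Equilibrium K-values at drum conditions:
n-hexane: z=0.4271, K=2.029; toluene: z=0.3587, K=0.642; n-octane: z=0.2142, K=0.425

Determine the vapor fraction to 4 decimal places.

ψ = 0.4037

Material balance + equilibrium reduce to Σ zᵢ(Kᵢ−1)/(1+ψ(Kᵢ−1)) = 0.
Check two-phase: ΣzᵢKᵢ = 1.1879 > 1 and Σzᵢ/Kᵢ = 1.2732 > 1, so g(0) = 0.1879 > 0 and g(1) = -0.2732 < 0.
Iterate (Newton) starting at ψ = 0.5:
  ψ = 0.5000: g = -0.03909, g' = -0.4049 → ψ = 0.4035
  ψ = 0.4035: g = 0.00010, g' = -0.4087 → ψ = 0.4037
Converged at ψ = 0.4037.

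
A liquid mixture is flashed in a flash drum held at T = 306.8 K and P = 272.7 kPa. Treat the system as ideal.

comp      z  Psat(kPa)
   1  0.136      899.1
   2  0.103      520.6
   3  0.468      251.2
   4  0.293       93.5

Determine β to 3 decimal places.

β = 0.263

Raoult's law: Kᵢ = Pᵢˢᵃᵗ/P = Pᵢˢᵃᵗ/272.7.
  K_1 = 899.1/272.7 = 3.29703, K_2 = 520.6/272.7 = 1.90906, K_3 = 251.2/272.7 = 0.92116, K_4 = 93.5/272.7 = 0.34287
Iterate (Newton) starting at β = 0.5:
  β = 0.500: g = -0.1154, g' = -0.479 → β = 0.259
  β = 0.259: g = 0.0018, g' = -0.524 → β = 0.263
Converged at β = 0.263.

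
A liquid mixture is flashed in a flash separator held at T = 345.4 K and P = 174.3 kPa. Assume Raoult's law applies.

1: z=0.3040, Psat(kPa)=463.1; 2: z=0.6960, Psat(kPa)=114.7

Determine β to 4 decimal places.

Raoult's law: Kᵢ = Pᵢˢᵃᵗ/P = Pᵢˢᵃᵗ/174.3.
  K_1 = 463.1/174.3 = 2.656913, K_2 = 114.7/174.3 = 0.658061
Newton–Raphson from β = 0.5:
  β = 0.5000: g = -0.01159, g' = -0.3680 → β = 0.4685
  β = 0.4685: g = 0.00018, g' = -0.3799 → β = 0.4690
Converged at β = 0.4690.

β = 0.4690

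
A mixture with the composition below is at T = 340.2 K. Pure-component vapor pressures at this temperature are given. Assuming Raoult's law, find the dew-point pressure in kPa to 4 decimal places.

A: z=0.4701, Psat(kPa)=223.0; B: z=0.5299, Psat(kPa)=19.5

Pdew = 34.1502 kPa

At the dew point ψ → 1, so Σzᵢ/Kᵢ = 1 with Kᵢ = Pᵢˢᵃᵗ/P ⇒ 1/P = Σzᵢ/Pᵢˢᵃᵗ.
1/P = 0.4701/223.0 + 0.5299/19.5 = 0.0292824 ⇒ P = 34.1502 kPa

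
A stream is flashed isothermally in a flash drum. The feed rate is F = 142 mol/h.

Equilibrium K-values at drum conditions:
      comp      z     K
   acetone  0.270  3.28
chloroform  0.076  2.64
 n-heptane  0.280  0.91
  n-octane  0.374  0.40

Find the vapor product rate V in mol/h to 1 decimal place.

Material balance + equilibrium reduce to Σ zᵢ(Kᵢ−1)/(1+ψ(Kᵢ−1)) = 0.
g(0) = ΣzᵢKᵢ − 1 = 0.491 and g(1) = 1 − Σzᵢ/Kᵢ = -0.354, so a root lies in (0, 1).
Newton–Raphson from ψ = 0.5:
  ψ = 0.500: g = 0.0092, g' = -0.645 → ψ = 0.514
Converged at ψ = 0.514.
Then V = ψ·F = 0.5143·142 = 73.0 mol/h and L = F − V = 69.0 mol/h.

V = 73.0 mol/h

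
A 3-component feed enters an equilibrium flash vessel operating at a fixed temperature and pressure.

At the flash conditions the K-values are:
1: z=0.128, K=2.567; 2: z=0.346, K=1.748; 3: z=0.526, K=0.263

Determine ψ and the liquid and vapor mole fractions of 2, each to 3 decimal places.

ψ = 0.094, x_2 = 0.323, y_2 = 0.565

Let ψ = V/F and solve Σ zᵢ(Kᵢ−1)/(1+ψ(Kᵢ−1)) = 0.
Check two-phase: ΣzᵢKᵢ = 1.072 > 1 and Σzᵢ/Kᵢ = 2.248 > 1, so g(0) = 0.072 > 0 and g(1) = -1.248 < 0.
Newton iteration, ψ⁰ = 0.66:
  ψ = 0.660: g = -0.4830, g' = -1.246 → ψ = 0.272
  ψ = 0.272: g = -0.1294, g' = -0.735 → ψ = 0.096
  ψ = 0.096: g = -0.0016, g' = -0.737 → ψ = 0.094
Converged at ψ = 0.094.
Compositions from xᵢ = zᵢ/(1+ψ(Kᵢ−1)), yᵢ = Kᵢxᵢ:
  1: x = 0.112, y = 0.286
  2: x = 0.323, y = 0.565
  3: x = 0.565, y = 0.149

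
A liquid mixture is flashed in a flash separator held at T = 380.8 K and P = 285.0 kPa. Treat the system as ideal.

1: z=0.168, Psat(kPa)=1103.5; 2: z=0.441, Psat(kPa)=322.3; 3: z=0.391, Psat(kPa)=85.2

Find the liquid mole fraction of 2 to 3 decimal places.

Raoult's law: Kᵢ = Pᵢˢᵃᵗ/P = Pᵢˢᵃᵗ/285.0.
  K_1 = 1103.5/285.0 = 3.87193, K_2 = 322.3/285.0 = 1.13088, K_3 = 85.2/285.0 = 0.29895
Iterate (Newton) starting at V/F = 0.5:
  V/F = 0.500: g = -0.1698, g' = -0.696 → V/F = 0.256
Converged at V/F = 0.256.
Compositions from xᵢ = zᵢ/(1+V/F(Kᵢ−1)), yᵢ = Kᵢxᵢ:
  1: x = 0.097, y = 0.375
  2: x = 0.427, y = 0.483
  3: x = 0.476, y = 0.142

x_2 = 0.427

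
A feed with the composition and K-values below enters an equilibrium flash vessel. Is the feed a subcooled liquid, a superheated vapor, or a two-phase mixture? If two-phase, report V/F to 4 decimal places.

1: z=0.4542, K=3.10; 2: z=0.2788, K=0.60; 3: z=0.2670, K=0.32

two-phase, V/F = 0.5617

ΣzᵢKᵢ = 1.6607; Σzᵢ/Kᵢ = 1.4456.
Both exceed 1, so a two-phase solution exists.
Let ψ = V/F and solve Σ zᵢ(Kᵢ−1)/(1+ψ(Kᵢ−1)) = 0.
Iterate (Newton) starting at ψ = 0.5:
  ψ = 0.5000: g = 0.05079, g' = -0.8298 → ψ = 0.5612
  ψ = 0.5612: g = 0.00042, g' = -0.8191 → ψ = 0.5617
Converged at ψ = 0.5617.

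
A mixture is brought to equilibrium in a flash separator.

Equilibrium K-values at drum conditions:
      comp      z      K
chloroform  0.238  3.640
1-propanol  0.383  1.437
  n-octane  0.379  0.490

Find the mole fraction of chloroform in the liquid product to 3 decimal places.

Rachford–Rice: g(β) = Σ zᵢ(Kᵢ−1)/(1+β(Kᵢ−1)) = 0.
Check two-phase: ΣzᵢKᵢ = 1.602 > 1 and Σzᵢ/Kᵢ = 1.105 > 1, so g(0) = 0.602 > 0 and g(1) = -0.105 < 0.
Newton iteration, β⁰ = 0.45:
  β = 0.450: g = 0.1762, g' = -0.564 → β = 0.763
  β = 0.763: g = 0.0178, g' = -0.488 → β = 0.799
Converged at β = 0.799.
Compositions from xᵢ = zᵢ/(1+β(Kᵢ−1)), yᵢ = Kᵢxᵢ:
  chloroform: x = 0.077, y = 0.279
  1-propanol: x = 0.284, y = 0.408
  n-octane: x = 0.640, y = 0.313

x_chloroform = 0.077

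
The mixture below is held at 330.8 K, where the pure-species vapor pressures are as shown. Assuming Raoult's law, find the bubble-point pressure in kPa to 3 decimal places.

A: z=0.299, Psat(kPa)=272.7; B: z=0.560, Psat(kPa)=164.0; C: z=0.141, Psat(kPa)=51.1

At the bubble point ψ → 0, so ΣzᵢKᵢ = 1 with Kᵢ = Pᵢˢᵃᵗ/P ⇒ P = ΣzᵢPᵢˢᵃᵗ.
P = 0.299·272.7 + 0.560·164.0 + 0.141·51.1 = 180.582 kPa

Pbub = 180.582 kPa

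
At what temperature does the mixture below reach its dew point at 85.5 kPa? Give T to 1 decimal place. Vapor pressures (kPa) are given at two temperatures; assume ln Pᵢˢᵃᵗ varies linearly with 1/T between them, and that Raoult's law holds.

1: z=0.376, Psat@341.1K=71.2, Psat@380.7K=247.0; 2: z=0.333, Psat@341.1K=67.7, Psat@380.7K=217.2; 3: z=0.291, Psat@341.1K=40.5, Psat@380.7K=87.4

T = 355.5 K

Dew-point temperature: Σzᵢ·P/Pᵢˢᵃᵗ(T) = 1. Interpolate ln Pᵢˢᵃᵗ = aᵢ + bᵢ/T.
  T = 341.1 K: ΣzᵢP/Pᵢˢᵃᵗ = 1.4864
  T = 380.7 K: ΣzᵢP/Pᵢˢᵃᵗ = 0.5459
  T = 360.9 K: ΣzᵢP/Pᵢˢᵃᵗ = 0.8712
  T = 351.0 K: ΣzᵢP/Pᵢˢᵃᵗ = 1.1275
  T = 355.9 K: ΣzᵢP/Pᵢˢᵃᵗ = 0.9902
  T = 353.4 K: ΣzᵢP/Pᵢˢᵃᵗ = 1.0574
Interpolating between 353.4 K and 355.9 K gives T ≈ 355.5 K.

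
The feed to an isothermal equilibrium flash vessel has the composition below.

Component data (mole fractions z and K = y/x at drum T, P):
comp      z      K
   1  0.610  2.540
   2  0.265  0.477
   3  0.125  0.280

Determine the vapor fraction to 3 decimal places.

Rachford–Rice: g(ψ) = Σ zᵢ(Kᵢ−1)/(1+ψ(Kᵢ−1)) = 0.
g(0) = ΣzᵢKᵢ − 1 = 0.711 and g(1) = 1 − Σzᵢ/Kᵢ = -0.242, so a root lies in (0, 1).
Newton–Raphson from ψ = 0.53:
  ψ = 0.530: g = 0.1800, g' = -0.747 → ψ = 0.771
  ψ = 0.771: g = -0.0051, g' = -0.833 → ψ = 0.765
Converged at ψ = 0.765.

ψ = 0.765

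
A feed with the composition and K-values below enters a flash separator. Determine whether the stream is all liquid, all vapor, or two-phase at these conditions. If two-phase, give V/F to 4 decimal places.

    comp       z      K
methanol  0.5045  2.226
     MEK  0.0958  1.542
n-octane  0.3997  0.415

two-phase, V/F = 0.6588

ΣzᵢKᵢ = 1.4366; Σzᵢ/Kᵢ = 1.2519.
Both exceed 1, so a two-phase solution exists.
Newton iteration, ψ⁰ = 0.36:
  ψ = 0.3600: g = 0.17636, g' = -0.6042 → ψ = 0.6519
  ψ = 0.6519: g = 0.00418, g' = -0.6070 → ψ = 0.6588
Converged at ψ = 0.6588.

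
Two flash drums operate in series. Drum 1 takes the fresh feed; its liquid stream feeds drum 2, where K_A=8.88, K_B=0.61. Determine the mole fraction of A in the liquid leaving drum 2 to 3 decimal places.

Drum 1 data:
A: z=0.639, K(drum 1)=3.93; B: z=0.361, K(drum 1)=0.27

Drum 1:
Let ψ₁ = V/F and solve Σ zᵢ(Kᵢ−1)/(1+ψ₁(Kᵢ−1)) = 0.
g(0) = ΣzᵢKᵢ − 1 = 1.609 and g(1) = 1 − Σzᵢ/Kᵢ = -0.500, so a root lies in (0, 1).
Iterate (Newton) starting at ψ₁ = 0.5:
  ψ₁ = 0.500: g = 0.3445, g' = -1.380 → ψ₁ = 0.750
  ψ₁ = 0.750: g = 0.0036, g' = -1.475 → ψ₁ = 0.752
Converged at ψ₁ = 0.752.
Drum-1 compositions:
  A: x = 0.199, y = 0.784
  B: x = 0.801, y = 0.216
Drum-2 feed = drum-1 liquid: z₂ = (0.1995, 0.8005).
Drum 2:
Rachford–Rice: g(ψ₂) = Σ zᵢ(Kᵢ−1)/(1+ψ₂(Kᵢ−1)) = 0.
Feasibility: ΣzᵢKᵢ = 2.259, Σzᵢ/Kᵢ = 1.335 — both > 1, two phases present.
Newton–Raphson from ψ₂ = 0.49:
  ψ₂ = 0.490: g = -0.0627, g' = -0.710 → ψ₂ = 0.402
  ψ₂ = 0.402: g = 0.0070, g' = -0.885 → ψ₂ = 0.410
Converged at ψ₂ = 0.410.
  A: x = 0.047, y = 0.419
  B: x = 0.953, y = 0.581

x_A (drum 2) = 0.047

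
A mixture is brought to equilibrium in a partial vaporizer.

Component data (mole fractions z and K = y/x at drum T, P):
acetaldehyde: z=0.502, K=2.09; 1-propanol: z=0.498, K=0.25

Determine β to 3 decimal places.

β = 0.212

Binary case is linear: z₁(K₁−1)(1+β(K₂−1)) + z₂(K₂−1)(1+β(K₁−1)) = 0
⇒ β = [z₁(K₁−1)+z₂(K₂−1)] / [−(K₁−1)(K₂−1)] = 0.1737/0.8175 = 0.212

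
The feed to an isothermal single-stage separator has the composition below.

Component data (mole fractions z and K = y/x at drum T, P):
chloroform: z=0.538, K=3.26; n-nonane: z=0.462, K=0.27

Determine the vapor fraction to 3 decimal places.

ψ = 0.533

Let ψ = V/F and solve Σ zᵢ(Kᵢ−1)/(1+ψ(Kᵢ−1)) = 0.
g(0) = ΣzᵢKᵢ − 1 = 0.879 and g(1) = 1 − Σzᵢ/Kᵢ = -0.876, so a root lies in (0, 1).
Binary case is linear: z₁(K₁−1)(1+ψ(K₂−1)) + z₂(K₂−1)(1+ψ(K₁−1)) = 0
⇒ ψ = [z₁(K₁−1)+z₂(K₂−1)] / [−(K₁−1)(K₂−1)] = 0.8786/1.6498 = 0.533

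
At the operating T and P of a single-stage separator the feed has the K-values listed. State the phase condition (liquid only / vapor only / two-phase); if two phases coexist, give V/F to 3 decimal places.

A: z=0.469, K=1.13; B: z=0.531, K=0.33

ΣzᵢKᵢ = 0.705; Σzᵢ/Kᵢ = 2.024.
Since ΣzᵢKᵢ < 1 the mixture is below its bubble point — single liquid phase.

liquid only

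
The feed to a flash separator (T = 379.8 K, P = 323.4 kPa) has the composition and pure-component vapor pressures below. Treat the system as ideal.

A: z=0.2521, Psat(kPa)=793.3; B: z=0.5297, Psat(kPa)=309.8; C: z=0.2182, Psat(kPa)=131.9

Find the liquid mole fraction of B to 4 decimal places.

x_B = 0.5415

Raoult's law: Kᵢ = Pᵢˢᵃᵗ/P = Pᵢˢᵃᵗ/323.4.
  K_A = 793.3/323.4 = 2.452999, K_B = 309.8/323.4 = 0.957947, K_C = 131.9/323.4 = 0.407854
Rachford–Rice: g(ψ) = Σ zᵢ(Kᵢ−1)/(1+ψ(Kᵢ−1)) = 0.
Feasibility: ΣzᵢKᵢ = 1.2148, Σzᵢ/Kᵢ = 1.1907 — both > 1, two phases present.
Newton iteration, ψ⁰ = 0.61:
  ψ = 0.6100: g = -0.03094, g' = -0.3381 → ψ = 0.5185
  ψ = 0.5185: g = -0.00030, g' = -0.3334 → ψ = 0.5176
Converged at ψ = 0.5176.
Compositions from xᵢ = zᵢ/(1+ψ(Kᵢ−1)), yᵢ = Kᵢxᵢ:
  A: x = 0.1439, y = 0.3530
  B: x = 0.5415, y = 0.5187
  C: x = 0.3146, y = 0.1283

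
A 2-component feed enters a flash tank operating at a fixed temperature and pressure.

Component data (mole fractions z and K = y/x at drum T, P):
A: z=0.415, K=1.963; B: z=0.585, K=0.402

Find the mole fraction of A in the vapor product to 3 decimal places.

Material balance + equilibrium reduce to Σ zᵢ(Kᵢ−1)/(1+ψ(Kᵢ−1)) = 0.
Feasibility: ΣzᵢKᵢ = 1.050, Σzᵢ/Kᵢ = 1.667 — both > 1, two phases present.
Newton iteration, ψ⁰ = 0.39:
  ψ = 0.390: g = -0.1657, g' = -0.559 → ψ = 0.094
  ψ = 0.094: g = -0.0040, g' = -0.559 → ψ = 0.086
  ψ = 0.086: g = 0.0000, g' = -0.561 → ψ = 0.087
Converged at ψ = 0.087.
Compositions from xᵢ = zᵢ/(1+ψ(Kᵢ−1)), yᵢ = Kᵢxᵢ:
  A: x = 0.383, y = 0.752
  B: x = 0.617, y = 0.248

y_A = 0.752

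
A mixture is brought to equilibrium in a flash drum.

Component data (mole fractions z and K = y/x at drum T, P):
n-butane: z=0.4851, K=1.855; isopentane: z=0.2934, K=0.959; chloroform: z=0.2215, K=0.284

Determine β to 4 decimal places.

β = 0.5671

Let β = V/F and solve Σ zᵢ(Kᵢ−1)/(1+β(Kᵢ−1)) = 0.
Check two-phase: ΣzᵢKᵢ = 1.2441 > 1 and Σzᵢ/Kᵢ = 1.3474 > 1, so g(0) = 0.2441 > 0 and g(1) = -0.3474 < 0.
Newton–Raphson from β = 0.5:
  β = 0.5000: g = 0.03124, g' = -0.4500 → β = 0.5694
  β = 0.5694: g = -0.00112, g' = -0.4846 → β = 0.5671
Converged at β = 0.5671.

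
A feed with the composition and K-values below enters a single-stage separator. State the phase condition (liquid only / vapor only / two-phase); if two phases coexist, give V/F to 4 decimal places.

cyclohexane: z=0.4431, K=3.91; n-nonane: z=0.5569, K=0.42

two-phase, V/F = 0.5726

ΣzᵢKᵢ = 1.9664; Σzᵢ/Kᵢ = 1.4393.
Both exceed 1, so a two-phase solution exists.
Rachford–Rice: g(ψ) = Σ zᵢ(Kᵢ−1)/(1+ψ(Kᵢ−1)) = 0.
Iterate (Newton) starting at ψ = 0.36:
  ψ = 0.3600: g = 0.22148, g' = -1.1942 → ψ = 0.5455
  ψ = 0.5455: g = 0.02589, g' = -0.9614 → ψ = 0.5724
  ψ = 0.5724: g = 0.00019, g' = -0.9479 → ψ = 0.5726
Converged at ψ = 0.5726.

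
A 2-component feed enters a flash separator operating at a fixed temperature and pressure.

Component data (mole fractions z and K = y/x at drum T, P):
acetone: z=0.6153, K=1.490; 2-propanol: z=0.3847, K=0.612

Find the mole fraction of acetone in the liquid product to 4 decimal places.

x_acetone = 0.4419

Rachford–Rice: g(V/F) = Σ zᵢ(Kᵢ−1)/(1+V/F(Kᵢ−1)) = 0.
Feasibility: ΣzᵢKᵢ = 1.1522, Σzᵢ/Kᵢ = 1.0415 — both > 1, two phases present.
Newton–Raphson from V/F = 0.5:
  V/F = 0.5000: g = 0.05698, g' = -0.1845 → V/F = 0.8089
  V/F = 0.8089: g = -0.00162, g' = -0.1988 → V/F = 0.8007
Converged at V/F = 0.8007.
Compositions from xᵢ = zᵢ/(1+V/F(Kᵢ−1)), yᵢ = Kᵢxᵢ:
  acetone: x = 0.4419, y = 0.6585
  2-propanol: x = 0.5581, y = 0.3415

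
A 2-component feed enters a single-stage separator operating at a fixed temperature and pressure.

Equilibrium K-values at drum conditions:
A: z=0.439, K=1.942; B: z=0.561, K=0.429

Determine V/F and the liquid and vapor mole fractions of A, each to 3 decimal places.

V/F = 0.173, x_A = 0.377, y_A = 0.733

Material balance + equilibrium reduce to Σ zᵢ(Kᵢ−1)/(1+V/F(Kᵢ−1)) = 0.
Feasibility: ΣzᵢKᵢ = 1.093, Σzᵢ/Kᵢ = 1.534 — both > 1, two phases present.
Binary case is linear: z₁(K₁−1)(1+V/F(K₂−1)) + z₂(K₂−1)(1+V/F(K₁−1)) = 0
⇒ V/F = [z₁(K₁−1)+z₂(K₂−1)] / [−(K₁−1)(K₂−1)] = 0.0932/0.5379 = 0.173
Compositions from xᵢ = zᵢ/(1+V/F(Kᵢ−1)), yᵢ = Kᵢxᵢ:
  A: x = 0.377, y = 0.733
  B: x = 0.623, y = 0.267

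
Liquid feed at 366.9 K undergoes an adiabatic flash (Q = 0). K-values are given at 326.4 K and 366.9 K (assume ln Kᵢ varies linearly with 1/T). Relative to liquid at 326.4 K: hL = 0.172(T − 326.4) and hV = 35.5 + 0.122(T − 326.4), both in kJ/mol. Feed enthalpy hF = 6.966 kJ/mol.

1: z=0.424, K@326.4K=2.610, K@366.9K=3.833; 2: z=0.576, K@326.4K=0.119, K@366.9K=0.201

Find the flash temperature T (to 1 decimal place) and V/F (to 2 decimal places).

Adiabatic flash: solve Rachford–Rice at each trial T, then check hF = ψ·hV(T) + (1−ψ)·hL(T).
  T = 326.4 K: K = (2.610, 0.119), RR gives ψ = 0.124, H_out = 4.385 kJ/mol
  T = 366.9 K: K = (3.833, 0.201), RR gives ψ = 0.327, H_out = 17.924 kJ/mol
  T = 346.6 K: K = (3.197, 0.157), RR gives ψ = 0.241, H_out = 11.779 kJ/mol
  T = 336.5 K: K = (2.897, 0.137), RR gives ψ = 0.188, H_out = 8.312 kJ/mol
  T = 331.4 K: K = (2.751, 0.128), RR gives ψ = 0.157, H_out = 6.399 kJ/mol
  T = 333.9 K: K = (2.822, 0.132), RR gives ψ = 0.173, H_out = 7.353 kJ/mol
  T = 332.6 K: K = (2.785, 0.130), RR gives ψ = 0.165, H_out = 6.861 kJ/mol
Linear interpolation between T = 332.6 (H_out = 6.861) and T = 333.9 (H_out = 7.353) on hF = 6.966 gives T ≈ 332.9 K, at which ψ = 0.17.

T = 332.9 K, V/F = 0.17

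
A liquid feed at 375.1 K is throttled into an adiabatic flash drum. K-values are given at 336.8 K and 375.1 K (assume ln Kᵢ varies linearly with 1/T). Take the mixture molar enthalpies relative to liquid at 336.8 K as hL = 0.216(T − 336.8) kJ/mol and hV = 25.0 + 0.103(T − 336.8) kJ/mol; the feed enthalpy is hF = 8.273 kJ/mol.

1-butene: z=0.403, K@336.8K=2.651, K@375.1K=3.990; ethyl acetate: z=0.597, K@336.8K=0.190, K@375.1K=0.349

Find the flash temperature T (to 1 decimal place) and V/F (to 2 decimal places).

T = 349.3 K, V/F = 0.24

Adiabatic flash: solve Rachford–Rice at each trial T, then check hF = ψ·hV(T) + (1−ψ)·hL(T).
  T = 336.8 K: K = (2.651, 0.190), RR gives ψ = 0.136, H_out = 3.398 kJ/mol
  T = 375.1 K: K = (3.990, 0.349), RR gives ψ = 0.419, H_out = 16.942 kJ/mol
  T = 356.0 K: K = (3.290, 0.262), RR gives ψ = 0.285, H_out = 10.662 kJ/mol
  T = 346.4 K: K = (2.962, 0.224), RR gives ψ = 0.215, H_out = 7.218 kJ/mol
  T = 351.2 K: K = (3.124, 0.243), RR gives ψ = 0.251, H_out = 8.976 kJ/mol
  T = 348.8 K: K = (3.043, 0.233), RR gives ψ = 0.233, H_out = 8.108 kJ/mol
Linear interpolation between T = 348.8 (H_out = 8.108) and T = 351.2 (H_out = 8.976) on hF = 8.273 gives T ≈ 349.3 K, at which ψ = 0.24.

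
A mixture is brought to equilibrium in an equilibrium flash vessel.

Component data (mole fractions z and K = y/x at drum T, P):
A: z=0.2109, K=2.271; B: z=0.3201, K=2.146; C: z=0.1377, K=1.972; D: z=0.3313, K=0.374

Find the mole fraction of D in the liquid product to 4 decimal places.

Iterate (Newton) starting at β = 0.38:
  β = 0.3800: g = 0.26192, g' = -0.6518 → β = 0.7818
  β = 0.7818: g = -0.00220, g' = -0.7427 → β = 0.7788
Converged at β = 0.7788.
Compositions from xᵢ = zᵢ/(1+β(Kᵢ−1)), yᵢ = Kᵢxᵢ:
  A: x = 0.1060, y = 0.2407
  B: x = 0.1691, y = 0.3630
  C: x = 0.0784, y = 0.1545
  D: x = 0.6465, y = 0.2418

x_D = 0.6465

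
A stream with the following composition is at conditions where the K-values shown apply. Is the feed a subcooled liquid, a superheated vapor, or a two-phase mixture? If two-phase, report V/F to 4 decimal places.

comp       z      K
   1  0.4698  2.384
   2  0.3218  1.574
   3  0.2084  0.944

ΣzᵢKᵢ = 1.8232; Σzᵢ/Kᵢ = 0.6223.
Since Σzᵢ/Kᵢ < 1 the mixture is above its dew point — single vapor phase.

superheated vapor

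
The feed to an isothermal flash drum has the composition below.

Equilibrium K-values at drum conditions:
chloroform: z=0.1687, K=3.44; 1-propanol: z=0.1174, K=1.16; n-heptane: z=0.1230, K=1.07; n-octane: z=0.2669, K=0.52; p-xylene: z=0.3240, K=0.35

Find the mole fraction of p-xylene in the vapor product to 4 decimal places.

Material balance + equilibrium reduce to Σ zᵢ(Kᵢ−1)/(1+ψ(Kᵢ−1)) = 0.
Feasibility: ΣzᵢKᵢ = 1.1003, Σzᵢ/Kᵢ = 1.7042 — both > 1, two phases present.
Newton–Raphson from ψ = 0.5:
  ψ = 0.5000: g = -0.26944, g' = -0.6138 → ψ = 0.0611
  ψ = 0.0611: g = 0.03414, g' = -0.9780 → ψ = 0.0960
  ψ = 0.0960: g = 0.00167, g' = -0.8862 → ψ = 0.0979
Converged at ψ = 0.0979.
Compositions from xᵢ = zᵢ/(1+ψ(Kᵢ−1)), yᵢ = Kᵢxᵢ:
  chloroform: x = 0.1362, y = 0.4685
  1-propanol: x = 0.1156, y = 0.1341
  n-heptane: x = 0.1222, y = 0.1307
  n-octane: x = 0.2801, y = 0.1456
  p-xylene: x = 0.3460, y = 0.1211

y_p-xylene = 0.1211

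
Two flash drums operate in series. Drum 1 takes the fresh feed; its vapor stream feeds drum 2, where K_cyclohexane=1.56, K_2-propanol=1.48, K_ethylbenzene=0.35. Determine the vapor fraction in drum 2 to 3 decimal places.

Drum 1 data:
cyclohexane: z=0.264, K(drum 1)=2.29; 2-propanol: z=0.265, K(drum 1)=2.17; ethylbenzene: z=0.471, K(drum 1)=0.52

Drum 1:
Newton–Raphson from ψ₁ = 0.33:
  ψ₁ = 0.330: g = 0.1939, g' = -0.558 → ψ₁ = 0.677
  ψ₁ = 0.677: g = 0.0197, g' = -0.476 → ψ₁ = 0.719
Converged at ψ₁ = 0.719.
Drum-1 compositions:
  cyclohexane: x = 0.137, y = 0.314
  2-propanol: x = 0.144, y = 0.312
  ethylbenzene: x = 0.719, y = 0.374
Drum-2 feed = drum-1 vapor: z₂ = (0.3137, 0.3124, 0.3739).
Drum 2:
Newton–Raphson from ψ₂ = 0.5:
  ψ₂ = 0.500: g = -0.1019, g' = -0.454 → ψ₂ = 0.275
  ψ₂ = 0.275: g = -0.0114, g' = -0.364 → ψ₂ = 0.244
Converged at ψ₂ = 0.244.
  cyclohexane: x = 0.276, y = 0.431
  2-propanol: x = 0.280, y = 0.414
  ethylbenzene: x = 0.444, y = 0.156

V/F (drum 2) = 0.244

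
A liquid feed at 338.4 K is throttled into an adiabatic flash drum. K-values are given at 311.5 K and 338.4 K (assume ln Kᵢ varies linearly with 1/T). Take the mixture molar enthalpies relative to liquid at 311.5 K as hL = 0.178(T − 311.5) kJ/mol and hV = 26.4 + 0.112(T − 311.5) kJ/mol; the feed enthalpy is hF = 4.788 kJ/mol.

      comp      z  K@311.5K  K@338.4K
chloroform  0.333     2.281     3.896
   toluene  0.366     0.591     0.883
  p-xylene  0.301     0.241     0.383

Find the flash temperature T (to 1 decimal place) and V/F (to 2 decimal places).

T = 315.2 K, V/F = 0.16

Adiabatic flash: solve Rachford–Rice at each trial T, then check hF = ψ·hV(T) + (1−ψ)·hL(T).
  T = 311.5 K: K = (2.281, 0.591, 0.241), RR gives ψ = 0.065, H_out = 1.705 kJ/mol
  T = 338.4 K: K = (3.896, 0.883, 0.383), RR gives ψ = 0.617, H_out = 19.982 kJ/mol
  T = 324.9 K: K = (3.011, 0.728, 0.306), RR gives ψ = 0.360, H_out = 11.566 kJ/mol
  T = 318.2 K: K = (2.629, 0.657, 0.272), RR gives ψ = 0.224, H_out = 7.003 kJ/mol
  T = 314.9 K: K = (2.453, 0.624, 0.257), RR gives ψ = 0.150, H_out = 4.519 kJ/mol
  T = 316.5 K: K = (2.537, 0.640, 0.264), RR gives ψ = 0.186, H_out = 5.749 kJ/mol
Linear interpolation between T = 314.9 (H_out = 4.519) and T = 316.5 (H_out = 5.749) on hF = 4.788 gives T ≈ 315.2 K, at which ψ = 0.16.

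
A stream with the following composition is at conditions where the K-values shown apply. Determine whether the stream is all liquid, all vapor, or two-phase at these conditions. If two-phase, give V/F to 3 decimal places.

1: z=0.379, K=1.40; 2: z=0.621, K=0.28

all liquid

ΣzᵢKᵢ = 0.704; Σzᵢ/Kᵢ = 2.489.
Since ΣzᵢKᵢ < 1 the mixture is below its bubble point — single liquid phase.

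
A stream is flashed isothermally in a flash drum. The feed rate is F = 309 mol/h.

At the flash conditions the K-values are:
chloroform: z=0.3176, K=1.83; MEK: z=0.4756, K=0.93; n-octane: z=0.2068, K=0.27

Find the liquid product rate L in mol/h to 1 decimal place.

Rachford–Rice: g(β) = Σ zᵢ(Kᵢ−1)/(1+β(Kᵢ−1)) = 0.
g(0) = ΣzᵢKᵢ − 1 = 0.0794 and g(1) = 1 − Σzᵢ/Kᵢ = -0.4509, so a root lies in (0, 1).
Newton iteration, β⁰ = 0.51:
  β = 0.5100: g = -0.08982, g' = -0.3902 → β = 0.2798
  β = 0.2798: g = -0.00975, g' = -0.3206 → β = 0.2494
  β = 0.2494: g = -0.00005, g' = -0.3173 → β = 0.2492
Converged at β = 0.2492.
Then V = β·F = 0.2492·309 = 77.0 mol/h and L = F − V = 232.0 mol/h.

L = 232.0 mol/h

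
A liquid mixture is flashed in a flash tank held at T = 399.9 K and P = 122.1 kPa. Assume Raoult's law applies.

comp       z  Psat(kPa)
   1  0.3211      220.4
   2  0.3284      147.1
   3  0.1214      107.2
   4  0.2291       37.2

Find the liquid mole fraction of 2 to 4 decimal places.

x_2 = 0.3001

Raoult's law: Kᵢ = Pᵢˢᵃᵗ/P = Pᵢˢᵃᵗ/122.1.
  K_1 = 220.4/122.1 = 1.805078, K_2 = 147.1/122.1 = 1.204750, K_3 = 107.2/122.1 = 0.877969, K_4 = 37.2/122.1 = 0.304668
Iterate (Newton) starting at ψ = 0.5:
  ψ = 0.5000: g = -0.01467, g' = -0.3795 → ψ = 0.4614
  ψ = 0.4614: g = -0.00030, g' = -0.3643 → ψ = 0.4605
Converged at ψ = 0.4605.
Compositions from xᵢ = zᵢ/(1+ψ(Kᵢ−1)), yᵢ = Kᵢxᵢ:
  1: x = 0.2343, y = 0.4228
  2: x = 0.3001, y = 0.3615
  3: x = 0.1286, y = 0.1129
  4: x = 0.3370, y = 0.1027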